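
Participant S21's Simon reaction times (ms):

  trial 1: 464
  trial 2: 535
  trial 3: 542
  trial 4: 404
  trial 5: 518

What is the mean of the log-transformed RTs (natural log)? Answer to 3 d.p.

6.194

ln(RT): 6.1399, 6.2823, 6.2953, 6.0014, 6.2500
Σ ln(RT) = 30.9688
Mean = 30.9688/5 = 6.19376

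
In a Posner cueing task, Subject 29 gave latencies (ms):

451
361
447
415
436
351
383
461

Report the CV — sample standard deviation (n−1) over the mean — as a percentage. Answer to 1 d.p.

n = 8, Σ = 3305, M = 413.1250
Σ(x−M)² = 12884.875; s = √(12884.875/7) = 42.9033
CV = 42.9033 / 413.1250 = 0.10385 = 10.385%

10.4%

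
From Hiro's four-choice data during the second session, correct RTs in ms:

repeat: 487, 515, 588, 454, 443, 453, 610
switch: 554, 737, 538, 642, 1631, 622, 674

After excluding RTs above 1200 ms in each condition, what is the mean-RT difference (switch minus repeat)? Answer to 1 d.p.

120.7 ms

switch: exclude 1631
M(repeat) = 3550/7 = 507.143
M(switch) = 3767/6 = 627.833
Difference = 627.833 − 507.143 = 120.690 ms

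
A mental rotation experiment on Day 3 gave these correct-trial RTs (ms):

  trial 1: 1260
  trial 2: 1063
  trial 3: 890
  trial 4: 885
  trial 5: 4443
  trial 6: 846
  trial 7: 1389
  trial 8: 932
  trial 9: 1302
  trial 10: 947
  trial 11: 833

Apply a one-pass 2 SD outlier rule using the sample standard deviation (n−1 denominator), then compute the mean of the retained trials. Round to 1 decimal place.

1034.7 ms

n = 11, ΣRT = 14790, M = 1344.545
Σ(x−M)² = 10946878.73; s = √(10946878.73/10) = 1046.273
Cutoffs: 1344.545 ± 2·1046.273 → [-748.0, 3437.1]
Outside: 4443 → excluded.
Retained (n=10): Σ = 10347, mean = 10347/10 = 1034.700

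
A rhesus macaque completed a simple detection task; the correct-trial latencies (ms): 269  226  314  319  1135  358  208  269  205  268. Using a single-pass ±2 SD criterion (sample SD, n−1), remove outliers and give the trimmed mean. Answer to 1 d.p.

n = 10, ΣRT = 3571, M = 357.100
Σ(x−M)² = 694452.90; s = √(694452.90/9) = 277.779
Cutoffs: 357.100 ± 2·277.779 → [-198.5, 912.7]
Outside: 1135 → excluded.
Retained (n=9): Σ = 2436, mean = 2436/9 = 270.667

270.7 ms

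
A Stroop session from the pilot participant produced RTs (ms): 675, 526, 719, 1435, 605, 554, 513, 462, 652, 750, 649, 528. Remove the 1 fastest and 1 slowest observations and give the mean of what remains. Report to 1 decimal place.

617.1 ms

Sorted: 462, 513, 526, 528, 554, 605, 649, 652, 675, 719, 750, 1435
Drop lowest 1 (462) and highest 1 (1435)
Remaining (n=10): Σ = 6171, mean = 6171/10 = 617.100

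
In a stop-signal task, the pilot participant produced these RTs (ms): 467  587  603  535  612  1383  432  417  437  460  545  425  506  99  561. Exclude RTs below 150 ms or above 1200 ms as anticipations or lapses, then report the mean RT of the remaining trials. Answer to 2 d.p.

Excluded: 99, 1383
Retained (n=13): Σ = 6587
Mean = 6587/13 = 506.6923

506.69 ms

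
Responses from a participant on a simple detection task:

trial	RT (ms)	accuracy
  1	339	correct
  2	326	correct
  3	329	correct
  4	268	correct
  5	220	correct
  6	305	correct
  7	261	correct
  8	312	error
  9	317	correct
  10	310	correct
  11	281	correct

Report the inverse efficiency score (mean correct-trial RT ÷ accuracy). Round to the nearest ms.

Correct trials (n=10): 339, 326, 329, 268, 220, 305, 261, 317, 310, 281
Mean correct RT = 2956/10 = 295.6000 ms
Proportion correct = 10/11
IES = 295.6000 / (10/11) = 325.160 ms

325 ms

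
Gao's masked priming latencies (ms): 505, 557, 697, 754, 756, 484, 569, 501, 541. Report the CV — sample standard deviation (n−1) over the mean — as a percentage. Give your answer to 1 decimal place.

n = 9, Σ = 5364, M = 596.0000
Σ(x−M)² = 95890.000; s = √(95890.000/8) = 109.4817
CV = 109.4817 / 596.0000 = 0.18369 = 18.369%

18.4%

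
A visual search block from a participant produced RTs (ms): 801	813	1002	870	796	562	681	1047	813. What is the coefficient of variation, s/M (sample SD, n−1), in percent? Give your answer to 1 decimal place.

n = 9, Σ = 7385, M = 820.5556
Σ(x−M)² = 174070.222; s = √(174070.222/8) = 147.5086
CV = 147.5086 / 820.5556 = 0.17977 = 17.977%

18.0%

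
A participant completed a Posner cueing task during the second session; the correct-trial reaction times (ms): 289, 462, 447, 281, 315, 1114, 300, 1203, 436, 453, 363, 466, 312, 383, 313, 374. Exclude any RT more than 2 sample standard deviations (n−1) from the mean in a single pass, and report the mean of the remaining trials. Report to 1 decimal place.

371.0 ms

n = 16, ΣRT = 7511, M = 469.438
Σ(x−M)² = 1153327.94; s = √(1153327.94/15) = 277.288
Cutoffs: 469.438 ± 2·277.288 → [-85.1, 1024.0]
Outside: 1114, 1203 → excluded.
Retained (n=14): Σ = 5194, mean = 5194/14 = 371.000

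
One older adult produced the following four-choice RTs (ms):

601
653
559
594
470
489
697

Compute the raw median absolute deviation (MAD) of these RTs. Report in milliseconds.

Sorted: 470, 489, 559, 594, 601, 653, 697 → median = 594
|x − 594|: 7, 59, 35, 0, 124, 105, 103
Sorted deviations: 0, 7, 35, 59, 103, 105, 124 → MAD = 59

59 ms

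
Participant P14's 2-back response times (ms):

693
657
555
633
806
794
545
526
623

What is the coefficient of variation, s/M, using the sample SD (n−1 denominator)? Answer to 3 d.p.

0.158

n = 9, Σ = 5832, M = 648.0000
Σ(x−M)² = 83378.000; s = √(83378.000/8) = 102.0894
CV = 102.0894 / 648.0000 = 0.15755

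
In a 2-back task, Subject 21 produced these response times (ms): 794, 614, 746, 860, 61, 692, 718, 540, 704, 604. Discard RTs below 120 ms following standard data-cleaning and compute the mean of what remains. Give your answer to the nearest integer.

697 ms

Excluded: 61
Retained (n=9): Σ = 6272
Mean = 6272/9 = 696.8889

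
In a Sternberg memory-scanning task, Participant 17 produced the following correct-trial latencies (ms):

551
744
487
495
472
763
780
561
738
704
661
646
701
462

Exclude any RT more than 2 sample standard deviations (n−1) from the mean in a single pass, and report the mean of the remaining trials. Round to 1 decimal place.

n = 14, ΣRT = 8765, M = 626.071
Σ(x−M)² = 179230.93; s = √(179230.93/13) = 117.418
Cutoffs: 626.071 ± 2·117.418 → [391.2, 860.9]
No RTs fall outside the cutoffs; all 14 retained. Mean = 8765/14 = 626.071

626.1 ms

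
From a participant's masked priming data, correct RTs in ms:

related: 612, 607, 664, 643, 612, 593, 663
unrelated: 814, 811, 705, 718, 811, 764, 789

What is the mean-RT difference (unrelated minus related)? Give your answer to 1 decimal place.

145.4 ms

M(related) = 4394/7 = 627.714
M(unrelated) = 5412/7 = 773.143
Difference = 773.143 − 627.714 = 145.429 ms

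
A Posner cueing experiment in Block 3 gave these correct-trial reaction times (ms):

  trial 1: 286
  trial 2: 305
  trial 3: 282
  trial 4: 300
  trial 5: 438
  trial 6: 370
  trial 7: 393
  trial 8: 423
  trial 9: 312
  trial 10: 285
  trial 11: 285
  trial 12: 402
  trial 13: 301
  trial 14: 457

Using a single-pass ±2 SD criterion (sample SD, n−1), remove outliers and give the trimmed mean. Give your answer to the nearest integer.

346 ms

n = 14, ΣRT = 4839, M = 345.643
Σ(x−M)² = 54749.21; s = √(54749.21/13) = 64.896
Cutoffs: 345.643 ± 2·64.896 → [215.9, 475.4]
No RTs fall outside the cutoffs; all 14 retained. Mean = 4839/14 = 345.643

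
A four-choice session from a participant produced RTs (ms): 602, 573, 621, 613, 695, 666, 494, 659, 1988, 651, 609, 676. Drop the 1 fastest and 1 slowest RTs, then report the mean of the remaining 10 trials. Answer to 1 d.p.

636.5 ms

Sorted: 494, 573, 602, 609, 613, 621, 651, 659, 666, 676, 695, 1988
Drop lowest 1 (494) and highest 1 (1988)
Remaining (n=10): Σ = 6365, mean = 6365/10 = 636.500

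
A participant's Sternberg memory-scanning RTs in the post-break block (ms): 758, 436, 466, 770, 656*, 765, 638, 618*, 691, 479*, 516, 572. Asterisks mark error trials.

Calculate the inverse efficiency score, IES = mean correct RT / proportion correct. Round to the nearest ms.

831 ms

Correct trials (n=9): 758, 436, 466, 770, 765, 638, 691, 516, 572
Mean correct RT = 5612/9 = 623.5556 ms
Proportion correct = 9/12
IES = 623.5556 / (9/12) = 831.407 ms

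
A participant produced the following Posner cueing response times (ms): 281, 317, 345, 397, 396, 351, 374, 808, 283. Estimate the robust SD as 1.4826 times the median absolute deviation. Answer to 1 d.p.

Sorted: 281, 283, 317, 345, 351, 374, 396, 397, 808 → median = 351
|x − 351| sorted: 0, 6, 23, 34, 45, 46, 68, 70, 457 → MAD = 45
Robust SD ≈ 1.4826 × 45 = 66.717

66.7 ms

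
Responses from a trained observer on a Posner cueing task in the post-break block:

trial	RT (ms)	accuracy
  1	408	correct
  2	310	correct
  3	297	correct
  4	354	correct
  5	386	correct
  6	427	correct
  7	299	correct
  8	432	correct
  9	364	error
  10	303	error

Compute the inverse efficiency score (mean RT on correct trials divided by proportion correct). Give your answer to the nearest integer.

Correct trials (n=8): 408, 310, 297, 354, 386, 427, 299, 432
Mean correct RT = 2913/8 = 364.1250 ms
Proportion correct = 8/10
IES = 364.1250 / (8/10) = 455.156 ms

455 ms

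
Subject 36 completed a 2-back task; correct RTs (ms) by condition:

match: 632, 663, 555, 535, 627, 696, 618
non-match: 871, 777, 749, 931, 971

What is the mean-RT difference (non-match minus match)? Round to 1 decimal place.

241.8 ms

M(match) = 4326/7 = 618.000
M(non-match) = 4299/5 = 859.800
Difference = 859.800 − 618.000 = 241.800 ms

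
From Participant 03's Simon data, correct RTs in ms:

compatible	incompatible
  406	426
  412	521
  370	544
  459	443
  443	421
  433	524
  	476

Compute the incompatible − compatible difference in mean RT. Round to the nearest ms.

M(compatible) = 2523/6 = 420.500
M(incompatible) = 3355/7 = 479.286
Difference = 479.286 − 420.500 = 58.786 ms

59 ms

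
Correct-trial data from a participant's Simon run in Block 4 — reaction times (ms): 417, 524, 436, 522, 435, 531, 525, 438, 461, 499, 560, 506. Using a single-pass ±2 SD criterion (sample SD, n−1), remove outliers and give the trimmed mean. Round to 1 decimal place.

487.8 ms

n = 12, ΣRT = 5854, M = 487.833
Σ(x−M)² = 25081.67; s = √(25081.67/11) = 47.751
Cutoffs: 487.833 ± 2·47.751 → [392.3, 583.3]
No RTs fall outside the cutoffs; all 12 retained. Mean = 5854/12 = 487.833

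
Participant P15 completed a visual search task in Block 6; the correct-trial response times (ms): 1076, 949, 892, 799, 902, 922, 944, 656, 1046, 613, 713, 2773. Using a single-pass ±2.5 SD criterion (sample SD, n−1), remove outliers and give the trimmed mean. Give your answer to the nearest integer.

n = 12, ΣRT = 12285, M = 1023.750
Σ(x−M)² = 3568616.25; s = √(3568616.25/11) = 569.578
Cutoffs: 1023.750 ± 2.5·569.578 → [-400.2, 2447.7]
Outside: 2773 → excluded.
Retained (n=11): Σ = 9512, mean = 9512/11 = 864.727

865 ms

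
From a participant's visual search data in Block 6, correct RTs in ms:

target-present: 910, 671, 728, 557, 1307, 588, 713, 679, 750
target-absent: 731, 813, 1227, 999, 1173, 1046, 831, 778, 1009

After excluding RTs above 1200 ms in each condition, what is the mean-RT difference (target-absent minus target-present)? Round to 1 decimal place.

target-present: exclude 1307
target-absent: exclude 1227
M(target-present) = 5596/8 = 699.500
M(target-absent) = 7380/8 = 922.500
Difference = 922.500 − 699.500 = 223.000 ms

223.0 ms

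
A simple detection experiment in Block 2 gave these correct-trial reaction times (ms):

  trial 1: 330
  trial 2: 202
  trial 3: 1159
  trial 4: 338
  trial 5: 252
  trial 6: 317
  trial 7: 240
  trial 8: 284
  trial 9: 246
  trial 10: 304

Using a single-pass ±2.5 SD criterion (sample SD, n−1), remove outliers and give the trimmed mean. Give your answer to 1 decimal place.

n = 10, ΣRT = 3672, M = 367.200
Σ(x−M)² = 714051.60; s = √(714051.60/9) = 281.672
Cutoffs: 367.200 ± 2.5·281.672 → [-337.0, 1071.4]
Outside: 1159 → excluded.
Retained (n=9): Σ = 2513, mean = 2513/9 = 279.222

279.2 ms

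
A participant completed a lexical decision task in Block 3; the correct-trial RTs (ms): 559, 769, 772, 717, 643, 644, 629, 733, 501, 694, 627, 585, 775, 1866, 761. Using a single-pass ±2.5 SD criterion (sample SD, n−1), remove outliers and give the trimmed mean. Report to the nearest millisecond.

n = 15, ΣRT = 11275, M = 751.667
Σ(x−M)² = 1429681.33; s = √(1429681.33/14) = 319.562
Cutoffs: 751.667 ± 2.5·319.562 → [-47.2, 1550.6]
Outside: 1866 → excluded.
Retained (n=14): Σ = 9409, mean = 9409/14 = 672.071

672 ms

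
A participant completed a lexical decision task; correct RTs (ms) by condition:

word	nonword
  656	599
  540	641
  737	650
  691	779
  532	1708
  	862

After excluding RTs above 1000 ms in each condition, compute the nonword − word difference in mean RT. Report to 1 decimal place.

75.0 ms

nonword: exclude 1708
M(word) = 3156/5 = 631.200
M(nonword) = 3531/5 = 706.200
Difference = 706.200 − 631.200 = 75.000 ms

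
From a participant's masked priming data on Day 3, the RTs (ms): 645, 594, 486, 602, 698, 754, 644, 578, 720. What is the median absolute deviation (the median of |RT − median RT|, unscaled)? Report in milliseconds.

Sorted: 486, 578, 594, 602, 644, 645, 698, 720, 754 → median = 644
|x − 644|: 1, 50, 158, 42, 54, 110, 0, 66, 76
Sorted deviations: 0, 1, 42, 50, 54, 66, 76, 110, 158 → MAD = 54

54 ms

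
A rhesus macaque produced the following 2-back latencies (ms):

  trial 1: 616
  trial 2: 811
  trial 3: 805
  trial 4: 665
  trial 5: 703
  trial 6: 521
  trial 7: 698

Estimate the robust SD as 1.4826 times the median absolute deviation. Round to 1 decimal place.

Sorted: 521, 616, 665, 698, 703, 805, 811 → median = 698
|x − 698| sorted: 0, 5, 33, 82, 107, 113, 177 → MAD = 82
Robust SD ≈ 1.4826 × 82 = 121.573

121.6 ms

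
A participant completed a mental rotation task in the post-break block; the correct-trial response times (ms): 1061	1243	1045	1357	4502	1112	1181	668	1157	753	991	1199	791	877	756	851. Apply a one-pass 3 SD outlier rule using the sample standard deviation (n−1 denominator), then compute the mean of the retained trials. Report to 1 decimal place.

1002.8 ms

n = 16, ΣRT = 19544, M = 1221.500
Σ(x−M)² = 12092668.00; s = √(12092668.00/15) = 897.874
Cutoffs: 1221.500 ± 3·897.874 → [-1472.1, 3915.1]
Outside: 4502 → excluded.
Retained (n=15): Σ = 15042, mean = 15042/15 = 1002.800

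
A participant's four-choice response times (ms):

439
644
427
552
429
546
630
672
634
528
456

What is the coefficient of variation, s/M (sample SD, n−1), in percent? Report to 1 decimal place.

17.3%

n = 11, Σ = 5957, M = 541.5455
Σ(x−M)² = 87820.727; s = √(87820.727/10) = 93.7127
CV = 93.7127 / 541.5455 = 0.17305 = 17.305%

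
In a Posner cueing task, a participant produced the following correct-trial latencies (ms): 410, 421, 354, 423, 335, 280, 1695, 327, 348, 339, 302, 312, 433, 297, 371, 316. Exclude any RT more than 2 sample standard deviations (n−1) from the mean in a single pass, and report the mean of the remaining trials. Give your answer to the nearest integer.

n = 16, ΣRT = 6963, M = 435.188
Σ(x−M)² = 1727722.44; s = √(1727722.44/15) = 339.384
Cutoffs: 435.188 ± 2·339.384 → [-243.6, 1114.0]
Outside: 1695 → excluded.
Retained (n=15): Σ = 5268, mean = 5268/15 = 351.200

351 ms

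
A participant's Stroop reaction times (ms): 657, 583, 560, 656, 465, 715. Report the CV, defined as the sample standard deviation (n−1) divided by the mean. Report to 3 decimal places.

n = 6, Σ = 3636, M = 606.0000
Σ(x−M)² = 39508.000; s = √(39508.000/5) = 88.8909
CV = 88.8909 / 606.0000 = 0.14668

0.147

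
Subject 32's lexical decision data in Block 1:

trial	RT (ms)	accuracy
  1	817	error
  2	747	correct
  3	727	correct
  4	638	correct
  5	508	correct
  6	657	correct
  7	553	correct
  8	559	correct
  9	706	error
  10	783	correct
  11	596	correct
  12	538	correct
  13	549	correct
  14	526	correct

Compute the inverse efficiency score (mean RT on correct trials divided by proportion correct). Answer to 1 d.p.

717.6 ms

Correct trials (n=12): 747, 727, 638, 508, 657, 553, 559, 783, 596, 538, 549, 526
Mean correct RT = 7381/12 = 615.0833 ms
Proportion correct = 12/14
IES = 615.0833 / (12/14) = 717.597 ms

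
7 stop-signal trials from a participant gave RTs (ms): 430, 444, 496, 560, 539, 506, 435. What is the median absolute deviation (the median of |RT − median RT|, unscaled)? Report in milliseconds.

Sorted: 430, 435, 444, 496, 506, 539, 560 → median = 496
|x − 496|: 66, 52, 0, 64, 43, 10, 61
Sorted deviations: 0, 10, 43, 52, 61, 64, 66 → MAD = 52

52 ms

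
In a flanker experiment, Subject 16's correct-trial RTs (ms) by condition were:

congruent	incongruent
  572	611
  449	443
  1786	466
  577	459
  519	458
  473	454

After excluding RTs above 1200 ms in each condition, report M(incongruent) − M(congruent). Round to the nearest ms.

congruent: exclude 1786
M(congruent) = 2590/5 = 518.000
M(incongruent) = 2891/6 = 481.833
Difference = 481.833 − 518.000 = -36.167 ms

-36 ms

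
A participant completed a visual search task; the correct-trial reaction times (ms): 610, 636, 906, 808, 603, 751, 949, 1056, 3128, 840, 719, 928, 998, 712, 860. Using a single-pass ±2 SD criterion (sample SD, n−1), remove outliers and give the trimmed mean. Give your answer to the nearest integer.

813 ms

n = 15, ΣRT = 14504, M = 966.933
Σ(x−M)² = 5279918.93; s = √(5279918.93/14) = 614.115
Cutoffs: 966.933 ± 2·614.115 → [-261.3, 2195.2]
Outside: 3128 → excluded.
Retained (n=14): Σ = 11376, mean = 11376/14 = 812.571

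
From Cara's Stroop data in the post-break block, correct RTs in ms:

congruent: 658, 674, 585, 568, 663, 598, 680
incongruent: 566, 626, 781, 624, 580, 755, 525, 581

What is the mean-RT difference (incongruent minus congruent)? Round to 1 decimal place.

-2.5 ms

M(congruent) = 4426/7 = 632.286
M(incongruent) = 5038/8 = 629.750
Difference = 629.750 − 632.286 = -2.536 ms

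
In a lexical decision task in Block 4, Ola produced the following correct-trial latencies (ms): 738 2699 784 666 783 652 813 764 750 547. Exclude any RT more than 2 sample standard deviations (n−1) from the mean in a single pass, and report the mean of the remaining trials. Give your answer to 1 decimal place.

n = 10, ΣRT = 9196, M = 919.600
Σ(x−M)² = 3575382.40; s = √(3575382.40/9) = 630.289
Cutoffs: 919.600 ± 2·630.289 → [-341.0, 2180.2]
Outside: 2699 → excluded.
Retained (n=9): Σ = 6497, mean = 6497/9 = 721.889

721.9 ms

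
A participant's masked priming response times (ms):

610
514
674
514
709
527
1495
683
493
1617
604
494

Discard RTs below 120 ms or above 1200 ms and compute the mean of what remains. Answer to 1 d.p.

582.2 ms

Excluded: 1495, 1617
Retained (n=10): Σ = 5822
Mean = 5822/10 = 582.2000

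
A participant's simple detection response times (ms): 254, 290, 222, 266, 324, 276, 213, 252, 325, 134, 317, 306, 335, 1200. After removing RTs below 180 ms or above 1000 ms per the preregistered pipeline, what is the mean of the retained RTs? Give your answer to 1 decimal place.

Excluded: 134, 1200
Retained (n=12): Σ = 3380
Mean = 3380/12 = 281.6667

281.7 ms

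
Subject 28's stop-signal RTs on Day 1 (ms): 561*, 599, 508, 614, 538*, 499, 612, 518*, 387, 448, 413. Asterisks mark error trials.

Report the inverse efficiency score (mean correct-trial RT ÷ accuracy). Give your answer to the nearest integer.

701 ms

Correct trials (n=8): 599, 508, 614, 499, 612, 387, 448, 413
Mean correct RT = 4080/8 = 510.0000 ms
Proportion correct = 8/11
IES = 510.0000 / (8/11) = 701.250 ms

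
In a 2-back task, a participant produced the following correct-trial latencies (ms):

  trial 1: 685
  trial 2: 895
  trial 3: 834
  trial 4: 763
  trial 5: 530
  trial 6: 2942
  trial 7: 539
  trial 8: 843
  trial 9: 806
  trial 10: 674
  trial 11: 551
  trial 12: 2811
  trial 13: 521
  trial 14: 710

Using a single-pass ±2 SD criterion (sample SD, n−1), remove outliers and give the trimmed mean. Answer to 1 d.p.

n = 14, ΣRT = 14104, M = 1007.429
Σ(x−M)² = 8361411.43; s = √(8361411.43/13) = 801.988
Cutoffs: 1007.429 ± 2·801.988 → [-596.5, 2611.4]
Outside: 2811, 2942 → excluded.
Retained (n=12): Σ = 8351, mean = 8351/12 = 695.917

695.9 ms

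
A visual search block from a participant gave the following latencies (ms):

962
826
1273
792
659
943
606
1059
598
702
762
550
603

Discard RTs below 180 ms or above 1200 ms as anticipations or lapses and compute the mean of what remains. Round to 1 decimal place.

755.2 ms

Excluded: 1273
Retained (n=12): Σ = 9062
Mean = 9062/12 = 755.1667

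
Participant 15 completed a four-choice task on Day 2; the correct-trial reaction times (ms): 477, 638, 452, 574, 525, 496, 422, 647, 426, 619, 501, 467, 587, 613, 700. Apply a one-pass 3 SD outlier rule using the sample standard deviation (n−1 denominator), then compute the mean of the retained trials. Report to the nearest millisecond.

543 ms

n = 15, ΣRT = 8144, M = 542.933
Σ(x−M)² = 109102.93; s = √(109102.93/14) = 88.278
Cutoffs: 542.933 ± 3·88.278 → [278.1, 807.8]
No RTs fall outside the cutoffs; all 15 retained. Mean = 8144/15 = 542.933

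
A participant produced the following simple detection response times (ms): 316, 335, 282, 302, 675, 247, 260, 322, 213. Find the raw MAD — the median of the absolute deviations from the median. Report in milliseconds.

Sorted: 213, 247, 260, 282, 302, 316, 322, 335, 675 → median = 302
|x − 302|: 14, 33, 20, 0, 373, 55, 42, 20, 89
Sorted deviations: 0, 14, 20, 20, 33, 42, 55, 89, 373 → MAD = 33

33 ms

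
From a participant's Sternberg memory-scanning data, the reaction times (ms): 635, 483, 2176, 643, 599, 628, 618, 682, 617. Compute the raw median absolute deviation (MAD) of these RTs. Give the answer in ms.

Sorted: 483, 599, 617, 618, 628, 635, 643, 682, 2176 → median = 628
|x − 628|: 7, 145, 1548, 15, 29, 0, 10, 54, 11
Sorted deviations: 0, 7, 10, 11, 15, 29, 54, 145, 1548 → MAD = 15

15 ms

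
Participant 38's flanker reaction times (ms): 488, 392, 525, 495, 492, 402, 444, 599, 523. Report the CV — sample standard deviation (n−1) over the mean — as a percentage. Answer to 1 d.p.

13.3%

n = 9, Σ = 4360, M = 484.4444
Σ(x−M)² = 33414.222; s = √(33414.222/8) = 64.6280
CV = 64.6280 / 484.4444 = 0.13341 = 13.341%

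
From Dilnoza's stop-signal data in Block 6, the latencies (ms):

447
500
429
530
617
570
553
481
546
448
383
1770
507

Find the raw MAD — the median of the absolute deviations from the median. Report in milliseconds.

59 ms

Sorted: 383, 429, 447, 448, 481, 500, 507, 530, 546, 553, 570, 617, 1770 → median = 507
|x − 507|: 60, 7, 78, 23, 110, 63, 46, 26, 39, 59, 124, 1263, 0
Sorted deviations: 0, 7, 23, 26, 39, 46, 59, 60, 63, 78, 110, 124, 1263 → MAD = 59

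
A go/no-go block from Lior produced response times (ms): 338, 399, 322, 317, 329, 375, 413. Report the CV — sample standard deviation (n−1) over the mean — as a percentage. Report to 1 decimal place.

n = 7, Σ = 2493, M = 356.1429
Σ(x−M)² = 9188.857; s = √(9188.857/6) = 39.1341
CV = 39.1341 / 356.1429 = 0.10988 = 10.988%

11.0%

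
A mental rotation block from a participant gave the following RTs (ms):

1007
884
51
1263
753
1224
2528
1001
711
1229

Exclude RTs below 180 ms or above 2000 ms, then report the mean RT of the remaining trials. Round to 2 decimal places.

Excluded: 51, 2528
Retained (n=8): Σ = 8072
Mean = 8072/8 = 1009.0000

1009.00 ms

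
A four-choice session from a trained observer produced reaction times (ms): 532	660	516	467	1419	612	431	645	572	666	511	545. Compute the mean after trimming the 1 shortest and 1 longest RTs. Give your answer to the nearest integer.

573 ms

Sorted: 431, 467, 511, 516, 532, 545, 572, 612, 645, 660, 666, 1419
Drop lowest 1 (431) and highest 1 (1419)
Remaining (n=10): Σ = 5726, mean = 5726/10 = 572.600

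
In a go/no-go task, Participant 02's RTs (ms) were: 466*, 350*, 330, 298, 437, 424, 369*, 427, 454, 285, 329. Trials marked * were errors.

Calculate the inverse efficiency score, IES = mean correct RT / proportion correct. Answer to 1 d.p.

Correct trials (n=8): 330, 298, 437, 424, 427, 454, 285, 329
Mean correct RT = 2984/8 = 373.0000 ms
Proportion correct = 8/11
IES = 373.0000 / (8/11) = 512.875 ms

512.9 ms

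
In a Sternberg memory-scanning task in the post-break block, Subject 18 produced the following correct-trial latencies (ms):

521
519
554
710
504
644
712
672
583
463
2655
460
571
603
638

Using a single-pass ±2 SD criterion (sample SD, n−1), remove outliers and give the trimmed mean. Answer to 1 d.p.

n = 15, ΣRT = 10809, M = 720.600
Σ(x−M)² = 4101709.60; s = √(4101709.60/14) = 541.276
Cutoffs: 720.600 ± 2·541.276 → [-362.0, 1803.2]
Outside: 2655 → excluded.
Retained (n=14): Σ = 8154, mean = 8154/14 = 582.429

582.4 ms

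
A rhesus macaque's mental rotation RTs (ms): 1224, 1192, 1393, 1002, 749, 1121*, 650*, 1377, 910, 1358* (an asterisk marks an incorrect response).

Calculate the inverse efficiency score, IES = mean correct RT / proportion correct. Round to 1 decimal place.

Correct trials (n=7): 1224, 1192, 1393, 1002, 749, 1377, 910
Mean correct RT = 7847/7 = 1121.0000 ms
Proportion correct = 7/10
IES = 1121.0000 / (7/10) = 1601.429 ms

1601.4 ms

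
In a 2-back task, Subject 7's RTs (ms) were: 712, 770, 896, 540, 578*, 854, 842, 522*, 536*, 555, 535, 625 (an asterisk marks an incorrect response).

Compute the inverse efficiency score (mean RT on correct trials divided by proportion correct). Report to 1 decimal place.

937.6 ms

Correct trials (n=9): 712, 770, 896, 540, 854, 842, 555, 535, 625
Mean correct RT = 6329/9 = 703.2222 ms
Proportion correct = 9/12
IES = 703.2222 / (9/12) = 937.630 ms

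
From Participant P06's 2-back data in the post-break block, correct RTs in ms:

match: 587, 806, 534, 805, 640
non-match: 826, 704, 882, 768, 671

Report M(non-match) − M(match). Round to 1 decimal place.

95.8 ms

M(match) = 3372/5 = 674.400
M(non-match) = 3851/5 = 770.200
Difference = 770.200 − 674.400 = 95.800 ms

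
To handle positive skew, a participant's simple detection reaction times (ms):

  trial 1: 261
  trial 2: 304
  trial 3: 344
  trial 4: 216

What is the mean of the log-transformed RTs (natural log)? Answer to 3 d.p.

5.624

ln(RT): 5.5645, 5.7170, 5.8406, 5.3753
Σ ln(RT) = 22.4975
Mean = 22.4975/4 = 5.62437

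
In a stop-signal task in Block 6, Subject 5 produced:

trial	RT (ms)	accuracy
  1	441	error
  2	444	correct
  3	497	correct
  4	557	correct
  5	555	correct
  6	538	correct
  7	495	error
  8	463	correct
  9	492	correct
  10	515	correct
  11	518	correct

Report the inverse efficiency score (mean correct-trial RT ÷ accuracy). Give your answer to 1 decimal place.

Correct trials (n=9): 444, 497, 557, 555, 538, 463, 492, 515, 518
Mean correct RT = 4579/9 = 508.7778 ms
Proportion correct = 9/11
IES = 508.7778 / (9/11) = 621.840 ms

621.8 ms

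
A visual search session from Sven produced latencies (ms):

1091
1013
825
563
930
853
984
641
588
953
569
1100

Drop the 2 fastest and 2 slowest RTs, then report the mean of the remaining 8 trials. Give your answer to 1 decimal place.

Sorted: 563, 569, 588, 641, 825, 853, 930, 953, 984, 1013, 1091, 1100
Drop lowest 2 (563, 569) and highest 2 (1091, 1100)
Remaining (n=8): Σ = 6787, mean = 6787/8 = 848.375

848.4 ms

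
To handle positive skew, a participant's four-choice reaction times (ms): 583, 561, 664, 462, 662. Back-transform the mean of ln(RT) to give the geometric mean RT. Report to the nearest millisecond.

581 ms

ln(RT): 6.3682, 6.3297, 6.4983, 6.1356, 6.4953
Mean ln(RT) = 31.8270/5 = 6.36540
Geometric mean = exp(6.36540) = 581.38 ms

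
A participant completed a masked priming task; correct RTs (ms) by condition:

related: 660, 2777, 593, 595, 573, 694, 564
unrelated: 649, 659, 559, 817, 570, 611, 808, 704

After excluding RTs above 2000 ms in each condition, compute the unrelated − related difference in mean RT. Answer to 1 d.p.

59.0 ms

related: exclude 2777
M(related) = 3679/6 = 613.167
M(unrelated) = 5377/8 = 672.125
Difference = 672.125 − 613.167 = 58.958 ms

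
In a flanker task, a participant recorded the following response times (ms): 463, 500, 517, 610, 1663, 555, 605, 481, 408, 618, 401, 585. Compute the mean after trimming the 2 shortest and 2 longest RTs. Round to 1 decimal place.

Sorted: 401, 408, 463, 481, 500, 517, 555, 585, 605, 610, 618, 1663
Drop lowest 2 (401, 408) and highest 2 (618, 1663)
Remaining (n=8): Σ = 4316, mean = 4316/8 = 539.500

539.5 ms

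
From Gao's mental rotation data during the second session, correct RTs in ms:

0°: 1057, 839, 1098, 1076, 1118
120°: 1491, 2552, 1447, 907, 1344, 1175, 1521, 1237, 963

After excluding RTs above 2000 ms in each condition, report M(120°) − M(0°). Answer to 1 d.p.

120°: exclude 2552
M(0°) = 5188/5 = 1037.600
M(120°) = 10085/8 = 1260.625
Difference = 1260.625 − 1037.600 = 223.025 ms

223.0 ms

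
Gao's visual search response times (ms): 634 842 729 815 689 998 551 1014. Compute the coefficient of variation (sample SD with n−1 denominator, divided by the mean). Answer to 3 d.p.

0.211

n = 8, Σ = 6272, M = 784.0000
Σ(x−M)² = 191860.000; s = √(191860.000/7) = 165.5553
CV = 165.5553 / 784.0000 = 0.21117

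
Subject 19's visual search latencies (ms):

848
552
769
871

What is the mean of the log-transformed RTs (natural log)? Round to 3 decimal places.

6.618

ln(RT): 6.7429, 6.3135, 6.6451, 6.7696
Σ ln(RT) = 26.4712
Mean = 26.4712/4 = 6.61779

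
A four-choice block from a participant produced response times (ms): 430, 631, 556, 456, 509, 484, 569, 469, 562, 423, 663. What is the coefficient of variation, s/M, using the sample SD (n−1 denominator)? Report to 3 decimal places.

0.153

n = 11, Σ = 5752, M = 522.9091
Σ(x−M)² = 63760.909; s = √(63760.909/10) = 79.8504
CV = 79.8504 / 522.9091 = 0.15270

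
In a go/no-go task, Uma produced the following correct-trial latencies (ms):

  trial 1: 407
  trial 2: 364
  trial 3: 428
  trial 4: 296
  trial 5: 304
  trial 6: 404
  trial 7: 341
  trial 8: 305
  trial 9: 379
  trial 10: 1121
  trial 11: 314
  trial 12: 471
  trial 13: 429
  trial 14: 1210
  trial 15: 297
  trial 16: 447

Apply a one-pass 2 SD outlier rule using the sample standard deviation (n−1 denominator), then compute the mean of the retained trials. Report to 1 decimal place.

370.4 ms

n = 16, ΣRT = 7517, M = 469.812
Σ(x−M)² = 1159180.44; s = √(1159180.44/15) = 277.990
Cutoffs: 469.812 ± 2·277.990 → [-86.2, 1025.8]
Outside: 1121, 1210 → excluded.
Retained (n=14): Σ = 5186, mean = 5186/14 = 370.429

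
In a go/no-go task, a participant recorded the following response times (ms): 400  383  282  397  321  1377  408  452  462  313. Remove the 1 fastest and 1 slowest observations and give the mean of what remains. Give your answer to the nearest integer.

Sorted: 282, 313, 321, 383, 397, 400, 408, 452, 462, 1377
Drop lowest 1 (282) and highest 1 (1377)
Remaining (n=8): Σ = 3136, mean = 3136/8 = 392.000

392 ms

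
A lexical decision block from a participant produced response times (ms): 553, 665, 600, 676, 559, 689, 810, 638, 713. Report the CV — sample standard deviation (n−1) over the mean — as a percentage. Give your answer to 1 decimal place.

n = 9, Σ = 5903, M = 655.8889
Σ(x−M)² = 52012.889; s = √(52012.889/8) = 80.6326
CV = 80.6326 / 655.8889 = 0.12294 = 12.294%

12.3%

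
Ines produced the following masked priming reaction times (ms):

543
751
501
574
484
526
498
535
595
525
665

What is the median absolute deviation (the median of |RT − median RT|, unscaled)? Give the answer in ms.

Sorted: 484, 498, 501, 525, 526, 535, 543, 574, 595, 665, 751 → median = 535
|x − 535|: 8, 216, 34, 39, 51, 9, 37, 0, 60, 10, 130
Sorted deviations: 0, 8, 9, 10, 34, 37, 39, 51, 60, 130, 216 → MAD = 37

37 ms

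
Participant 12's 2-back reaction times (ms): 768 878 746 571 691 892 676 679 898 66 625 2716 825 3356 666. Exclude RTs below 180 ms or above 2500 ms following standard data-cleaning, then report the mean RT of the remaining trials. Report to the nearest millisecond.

743 ms

Excluded: 66, 2716, 3356
Retained (n=12): Σ = 8915
Mean = 8915/12 = 742.9167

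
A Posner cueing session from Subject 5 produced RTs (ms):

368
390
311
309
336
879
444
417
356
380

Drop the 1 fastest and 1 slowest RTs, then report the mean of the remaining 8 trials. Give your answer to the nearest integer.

Sorted: 309, 311, 336, 356, 368, 380, 390, 417, 444, 879
Drop lowest 1 (309) and highest 1 (879)
Remaining (n=8): Σ = 3002, mean = 3002/8 = 375.250

375 ms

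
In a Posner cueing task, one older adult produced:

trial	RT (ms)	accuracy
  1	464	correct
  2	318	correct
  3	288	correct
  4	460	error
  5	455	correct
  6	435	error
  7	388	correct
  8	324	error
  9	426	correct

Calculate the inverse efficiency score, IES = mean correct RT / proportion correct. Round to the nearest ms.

585 ms

Correct trials (n=6): 464, 318, 288, 455, 388, 426
Mean correct RT = 2339/6 = 389.8333 ms
Proportion correct = 6/9
IES = 389.8333 / (6/9) = 584.750 ms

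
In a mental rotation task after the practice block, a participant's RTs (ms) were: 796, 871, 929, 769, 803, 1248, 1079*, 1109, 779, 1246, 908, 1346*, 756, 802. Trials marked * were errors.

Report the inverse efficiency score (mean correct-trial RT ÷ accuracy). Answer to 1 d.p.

Correct trials (n=12): 796, 871, 929, 769, 803, 1248, 1109, 779, 1246, 908, 756, 802
Mean correct RT = 11016/12 = 918.0000 ms
Proportion correct = 12/14
IES = 918.0000 / (12/14) = 1071.000 ms

1071.0 ms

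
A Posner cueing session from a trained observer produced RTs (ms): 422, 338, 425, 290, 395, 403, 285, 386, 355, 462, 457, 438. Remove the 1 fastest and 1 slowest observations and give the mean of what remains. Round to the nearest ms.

Sorted: 285, 290, 338, 355, 386, 395, 403, 422, 425, 438, 457, 462
Drop lowest 1 (285) and highest 1 (462)
Remaining (n=10): Σ = 3909, mean = 3909/10 = 390.900

391 ms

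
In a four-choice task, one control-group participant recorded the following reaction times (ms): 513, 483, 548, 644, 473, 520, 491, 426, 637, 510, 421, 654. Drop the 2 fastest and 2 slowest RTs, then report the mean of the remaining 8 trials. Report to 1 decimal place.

Sorted: 421, 426, 473, 483, 491, 510, 513, 520, 548, 637, 644, 654
Drop lowest 2 (421, 426) and highest 2 (644, 654)
Remaining (n=8): Σ = 4175, mean = 4175/8 = 521.875

521.9 ms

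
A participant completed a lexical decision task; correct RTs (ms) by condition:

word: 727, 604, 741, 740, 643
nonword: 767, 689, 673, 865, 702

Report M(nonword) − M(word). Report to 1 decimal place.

M(word) = 3455/5 = 691.000
M(nonword) = 3696/5 = 739.200
Difference = 739.200 − 691.000 = 48.200 ms

48.2 ms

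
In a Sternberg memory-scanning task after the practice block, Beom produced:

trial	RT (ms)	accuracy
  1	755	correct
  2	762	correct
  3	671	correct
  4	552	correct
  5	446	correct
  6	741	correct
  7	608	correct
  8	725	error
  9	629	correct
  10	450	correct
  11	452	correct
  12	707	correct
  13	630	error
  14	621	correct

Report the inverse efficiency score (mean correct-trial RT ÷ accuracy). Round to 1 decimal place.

Correct trials (n=12): 755, 762, 671, 552, 446, 741, 608, 629, 450, 452, 707, 621
Mean correct RT = 7394/12 = 616.1667 ms
Proportion correct = 12/14
IES = 616.1667 / (12/14) = 718.861 ms

718.9 ms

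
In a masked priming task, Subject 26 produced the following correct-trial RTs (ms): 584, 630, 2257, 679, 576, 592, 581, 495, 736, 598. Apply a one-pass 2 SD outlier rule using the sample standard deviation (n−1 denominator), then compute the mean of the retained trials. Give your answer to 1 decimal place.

607.9 ms

n = 10, ΣRT = 7728, M = 772.800
Σ(x−M)² = 2484973.60; s = √(2484973.60/9) = 525.460
Cutoffs: 772.800 ± 2·525.460 → [-278.1, 1823.7]
Outside: 2257 → excluded.
Retained (n=9): Σ = 5471, mean = 5471/9 = 607.889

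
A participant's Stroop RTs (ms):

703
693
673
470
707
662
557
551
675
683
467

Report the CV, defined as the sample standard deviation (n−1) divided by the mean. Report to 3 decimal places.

0.149

n = 11, Σ = 6841, M = 621.9091
Σ(x−M)² = 85952.909; s = √(85952.909/10) = 92.7108
CV = 92.7108 / 621.9091 = 0.14907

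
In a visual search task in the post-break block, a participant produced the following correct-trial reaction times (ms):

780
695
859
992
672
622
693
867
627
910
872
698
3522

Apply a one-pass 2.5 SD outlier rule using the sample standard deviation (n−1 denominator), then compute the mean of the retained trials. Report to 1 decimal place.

n = 13, ΣRT = 12809, M = 985.308
Σ(x−M)² = 7136270.77; s = √(7136270.77/12) = 771.161
Cutoffs: 985.308 ± 2.5·771.161 → [-942.6, 2913.2]
Outside: 3522 → excluded.
Retained (n=12): Σ = 9287, mean = 9287/12 = 773.917

773.9 ms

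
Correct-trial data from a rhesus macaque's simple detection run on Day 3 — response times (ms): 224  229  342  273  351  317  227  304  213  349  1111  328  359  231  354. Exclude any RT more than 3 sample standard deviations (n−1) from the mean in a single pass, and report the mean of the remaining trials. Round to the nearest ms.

n = 15, ΣRT = 5212, M = 347.467
Σ(x−M)² = 667381.73; s = √(667381.73/14) = 218.335
Cutoffs: 347.467 ± 3·218.335 → [-307.5, 1002.5]
Outside: 1111 → excluded.
Retained (n=14): Σ = 4101, mean = 4101/14 = 292.929

293 ms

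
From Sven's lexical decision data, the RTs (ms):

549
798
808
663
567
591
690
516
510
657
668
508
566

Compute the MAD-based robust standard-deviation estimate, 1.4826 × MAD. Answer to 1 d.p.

Sorted: 508, 510, 516, 549, 566, 567, 591, 657, 663, 668, 690, 798, 808 → median = 591
|x − 591| sorted: 0, 24, 25, 42, 66, 72, 75, 77, 81, 83, 99, 207, 217 → MAD = 75
Robust SD ≈ 1.4826 × 75 = 111.195

111.2 ms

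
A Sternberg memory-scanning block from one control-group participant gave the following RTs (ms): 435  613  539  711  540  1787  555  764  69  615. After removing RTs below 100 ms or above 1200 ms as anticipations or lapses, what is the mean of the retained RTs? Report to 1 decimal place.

596.5 ms

Excluded: 69, 1787
Retained (n=8): Σ = 4772
Mean = 4772/8 = 596.5000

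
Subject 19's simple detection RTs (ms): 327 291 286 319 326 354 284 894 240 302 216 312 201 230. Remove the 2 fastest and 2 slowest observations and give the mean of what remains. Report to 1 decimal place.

291.7 ms

Sorted: 201, 216, 230, 240, 284, 286, 291, 302, 312, 319, 326, 327, 354, 894
Drop lowest 2 (201, 216) and highest 2 (354, 894)
Remaining (n=10): Σ = 2917, mean = 2917/10 = 291.700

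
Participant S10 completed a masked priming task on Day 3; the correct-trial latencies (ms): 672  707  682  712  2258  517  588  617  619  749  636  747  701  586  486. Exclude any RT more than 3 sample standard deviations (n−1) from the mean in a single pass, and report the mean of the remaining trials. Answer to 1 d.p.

644.2 ms

n = 15, ΣRT = 11277, M = 751.800
Σ(x−M)² = 2515398.40; s = √(2515398.40/14) = 423.877
Cutoffs: 751.800 ± 3·423.877 → [-519.8, 2023.4]
Outside: 2258 → excluded.
Retained (n=14): Σ = 9019, mean = 9019/14 = 644.214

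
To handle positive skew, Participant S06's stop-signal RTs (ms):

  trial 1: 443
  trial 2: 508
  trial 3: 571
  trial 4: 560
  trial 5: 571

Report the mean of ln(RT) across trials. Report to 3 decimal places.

ln(RT): 6.0936, 6.2305, 6.3474, 6.3279, 6.3474
Σ ln(RT) = 31.3468
Mean = 31.3468/5 = 6.26935

6.269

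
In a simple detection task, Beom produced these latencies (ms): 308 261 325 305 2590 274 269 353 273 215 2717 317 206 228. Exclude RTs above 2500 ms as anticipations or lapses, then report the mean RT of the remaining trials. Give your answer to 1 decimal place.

Excluded: 2590, 2717
Retained (n=12): Σ = 3334
Mean = 3334/12 = 277.8333

277.8 ms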